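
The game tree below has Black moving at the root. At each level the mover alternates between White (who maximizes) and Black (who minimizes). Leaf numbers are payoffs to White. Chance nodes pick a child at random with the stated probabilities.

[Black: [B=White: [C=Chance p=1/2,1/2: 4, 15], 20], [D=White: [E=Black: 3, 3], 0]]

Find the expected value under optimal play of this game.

C (Chance): 1/2·4 + 1/2·15 = 9.5
B (White): max(9.5, 20) = 20
E (Black): min(3, 3) = 3
D (White): max(3, 0) = 3
Root (Black): min(20, 3) = 3

3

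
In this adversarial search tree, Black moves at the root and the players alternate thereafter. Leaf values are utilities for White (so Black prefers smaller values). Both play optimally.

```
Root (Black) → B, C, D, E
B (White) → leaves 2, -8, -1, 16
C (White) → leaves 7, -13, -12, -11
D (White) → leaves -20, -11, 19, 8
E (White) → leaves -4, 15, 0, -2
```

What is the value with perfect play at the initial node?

7

B (White): max(2, -8, -1, 16) = 16
C (White): max(7, -13, -12, -11) = 7
D (White): max(-20, -11, 19, 8) = 19
E (White): max(-4, 15, 0, -2) = 15
Root (Black): min(16, 7, 19, 15) = 7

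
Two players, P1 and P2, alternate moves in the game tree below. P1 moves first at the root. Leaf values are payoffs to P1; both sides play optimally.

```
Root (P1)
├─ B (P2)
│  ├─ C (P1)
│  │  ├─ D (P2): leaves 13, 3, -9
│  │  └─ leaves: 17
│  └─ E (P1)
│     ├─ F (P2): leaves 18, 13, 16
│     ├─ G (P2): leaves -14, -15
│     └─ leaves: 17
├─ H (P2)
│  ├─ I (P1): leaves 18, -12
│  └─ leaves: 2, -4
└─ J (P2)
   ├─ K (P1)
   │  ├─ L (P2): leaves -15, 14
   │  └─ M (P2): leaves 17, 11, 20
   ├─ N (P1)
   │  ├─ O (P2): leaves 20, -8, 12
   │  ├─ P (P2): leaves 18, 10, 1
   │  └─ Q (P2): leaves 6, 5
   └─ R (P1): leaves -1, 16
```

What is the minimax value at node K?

11

L: min(-15, 14) = -15
M: min(17, 11, 20) = 11
K: max(-15, 11) = 11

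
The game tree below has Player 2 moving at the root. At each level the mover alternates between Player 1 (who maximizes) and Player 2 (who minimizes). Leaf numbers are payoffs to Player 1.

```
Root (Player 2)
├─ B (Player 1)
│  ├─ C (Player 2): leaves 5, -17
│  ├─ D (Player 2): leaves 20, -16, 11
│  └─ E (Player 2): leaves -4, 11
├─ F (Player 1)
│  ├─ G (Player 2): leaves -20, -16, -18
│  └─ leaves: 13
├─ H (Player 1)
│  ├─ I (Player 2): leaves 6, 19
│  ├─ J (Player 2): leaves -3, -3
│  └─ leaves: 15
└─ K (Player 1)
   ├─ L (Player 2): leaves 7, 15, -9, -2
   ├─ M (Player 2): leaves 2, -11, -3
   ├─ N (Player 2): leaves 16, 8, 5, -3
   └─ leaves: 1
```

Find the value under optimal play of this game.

C (Player 2): min(5, -17) = -17
D (Player 2): min(20, -16, 11) = -16
E (Player 2): min(-4, 11) = -4
B (Player 1): max(-17, -16, -4) = -4
G (Player 2): min(-20, -16, -18) = -20
F (Player 1): max(-20, 13) = 13
I (Player 2): min(6, 19) = 6
J (Player 2): min(-3, -3) = -3
H (Player 1): max(6, -3, 15) = 15
L (Player 2): min(7, 15, -9, -2) = -9
M (Player 2): min(2, -11, -3) = -11
N (Player 2): min(16, 8, 5, -3) = -3
K (Player 1): max(-9, -11, -3, 1) = 1
Root (Player 2): min(-4, 13, 15, 1) = -4

-4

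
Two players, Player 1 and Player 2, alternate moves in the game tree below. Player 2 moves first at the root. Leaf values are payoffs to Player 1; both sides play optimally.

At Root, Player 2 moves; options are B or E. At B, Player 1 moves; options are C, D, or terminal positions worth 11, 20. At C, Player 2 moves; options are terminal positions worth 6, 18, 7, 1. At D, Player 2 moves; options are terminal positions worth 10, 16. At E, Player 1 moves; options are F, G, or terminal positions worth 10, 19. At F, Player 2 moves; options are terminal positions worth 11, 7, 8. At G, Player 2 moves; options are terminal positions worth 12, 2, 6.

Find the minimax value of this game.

19

C (Player 2): min(6, 18, 7, 1) = 1
D (Player 2): min(10, 16) = 10
B (Player 1): max(1, 10, 11, 20) = 20
F (Player 2): min(11, 7, 8) = 7
G (Player 2): min(12, 2, 6) = 2
E (Player 1): max(7, 2, 10, 19) = 19
Root (Player 2): min(20, 19) = 19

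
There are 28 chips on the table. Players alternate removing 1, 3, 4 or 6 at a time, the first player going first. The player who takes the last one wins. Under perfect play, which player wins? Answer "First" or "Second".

Mark each pile size as W (mover wins) or L (mover loses):
i:   0  1  2  3  4  5  6  7  8  9 10 11 12 13 14 15 16 17 18 19 20 21 22 23 24 25 26 27 28
     L  W  L  W  W  W  W  L  W  L  W  W  W  W  L  W  L  W  W  W  W  L  W  L  W  W  W  W  L
Position 28 is L, so the second player wins.

Second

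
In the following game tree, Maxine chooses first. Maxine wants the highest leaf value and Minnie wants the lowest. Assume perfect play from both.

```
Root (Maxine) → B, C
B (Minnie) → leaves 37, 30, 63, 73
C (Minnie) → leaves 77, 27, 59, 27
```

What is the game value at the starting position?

B (Minnie): min(37, 30, 63, 73) = 30
C (Minnie): min(77, 27, 59, 27) = 27
Root (Maxine): max(30, 27) = 30

30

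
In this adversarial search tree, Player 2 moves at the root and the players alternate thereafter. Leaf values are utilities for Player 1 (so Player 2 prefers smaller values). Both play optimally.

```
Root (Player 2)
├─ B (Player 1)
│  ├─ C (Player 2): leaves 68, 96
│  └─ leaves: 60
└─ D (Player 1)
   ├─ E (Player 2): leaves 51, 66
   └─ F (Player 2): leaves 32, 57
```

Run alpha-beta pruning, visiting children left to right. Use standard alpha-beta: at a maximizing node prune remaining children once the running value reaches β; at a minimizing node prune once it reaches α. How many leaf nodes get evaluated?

6

C [α=-∞,β=+∞]: v=68
B [α=-∞,β=+∞]: v=68
E [α=-∞,β=68]: v=51
F [α=51,β=68]: v=32 after child 1 ≤ α → α-cutoff, skip 1
D [α=-∞,β=68]: v=51
Root [α=-∞,β=+∞]: v=51
Leaves evaluated: 6 of 7.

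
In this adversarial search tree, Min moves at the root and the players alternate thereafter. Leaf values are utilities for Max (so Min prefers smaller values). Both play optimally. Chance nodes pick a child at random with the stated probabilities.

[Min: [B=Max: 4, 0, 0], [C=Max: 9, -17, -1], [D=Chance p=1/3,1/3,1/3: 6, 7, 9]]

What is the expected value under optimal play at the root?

4

B (Max): max(4, 0, 0) = 4
C (Max): max(9, -17, -1) = 9
D (Chance): 1/3·6 + 1/3·7 + 1/3·9 = 7.33
Root (Min): min(4, 9, 7.33) = 4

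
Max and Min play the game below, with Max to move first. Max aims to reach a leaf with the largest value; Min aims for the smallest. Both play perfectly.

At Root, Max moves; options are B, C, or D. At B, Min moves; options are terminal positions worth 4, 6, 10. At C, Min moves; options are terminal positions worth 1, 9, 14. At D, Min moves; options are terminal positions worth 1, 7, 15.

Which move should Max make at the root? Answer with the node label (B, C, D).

B (Min): min(4, 6, 10) = 4
C (Min): min(1, 9, 14) = 1
D (Min): min(1, 7, 15) = 1
Root (Max): max(4, 1, 1) = 4
Max picks the child with the highest value: B (value 4).

B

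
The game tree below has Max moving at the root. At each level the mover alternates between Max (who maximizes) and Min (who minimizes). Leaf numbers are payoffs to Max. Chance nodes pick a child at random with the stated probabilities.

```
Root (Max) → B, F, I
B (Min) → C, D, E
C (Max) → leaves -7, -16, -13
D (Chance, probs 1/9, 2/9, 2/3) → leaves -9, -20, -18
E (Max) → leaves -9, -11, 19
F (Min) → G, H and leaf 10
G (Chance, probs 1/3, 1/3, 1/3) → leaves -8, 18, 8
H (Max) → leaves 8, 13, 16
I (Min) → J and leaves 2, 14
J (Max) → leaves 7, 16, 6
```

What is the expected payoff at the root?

6

C (Max): max(-7, -16, -13) = -7
D (Chance): 1/9·-9 + 2/9·-20 + 2/3·-18 = -17.44
E (Max): max(-9, -11, 19) = 19
B (Min): min(-7, -17.44, 19) = -17.44
G (Chance): 1/3·-8 + 1/3·18 + 1/3·8 = 6
H (Max): max(8, 13, 16) = 16
F (Min): min(6, 16, 10) = 6
J (Max): max(7, 16, 6) = 16
I (Min): min(16, 2, 14) = 2
Root (Max): max(-17.44, 6, 2) = 6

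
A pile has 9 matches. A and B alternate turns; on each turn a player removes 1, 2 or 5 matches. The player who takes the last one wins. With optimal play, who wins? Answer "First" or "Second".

Second

Positions where the player to move wins (W) vs loses (L):
i:   0  1  2  3  4  5  6  7  8  9
     L  W  W  L  W  W  L  W  W  L
Position 9 is L, so the second player wins.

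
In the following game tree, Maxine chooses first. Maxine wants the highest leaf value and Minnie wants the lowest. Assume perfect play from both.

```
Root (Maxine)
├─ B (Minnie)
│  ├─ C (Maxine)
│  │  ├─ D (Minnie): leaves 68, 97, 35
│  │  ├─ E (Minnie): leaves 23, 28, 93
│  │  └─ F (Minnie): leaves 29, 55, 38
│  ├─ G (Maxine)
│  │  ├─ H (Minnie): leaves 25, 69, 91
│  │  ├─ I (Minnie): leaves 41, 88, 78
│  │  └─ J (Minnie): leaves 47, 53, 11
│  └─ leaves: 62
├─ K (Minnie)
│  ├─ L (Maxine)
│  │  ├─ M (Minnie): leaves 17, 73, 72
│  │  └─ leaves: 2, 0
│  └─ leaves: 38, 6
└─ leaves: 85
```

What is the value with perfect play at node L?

17

M: min(17, 73, 72) = 17
L: max(17, 2, 0) = 17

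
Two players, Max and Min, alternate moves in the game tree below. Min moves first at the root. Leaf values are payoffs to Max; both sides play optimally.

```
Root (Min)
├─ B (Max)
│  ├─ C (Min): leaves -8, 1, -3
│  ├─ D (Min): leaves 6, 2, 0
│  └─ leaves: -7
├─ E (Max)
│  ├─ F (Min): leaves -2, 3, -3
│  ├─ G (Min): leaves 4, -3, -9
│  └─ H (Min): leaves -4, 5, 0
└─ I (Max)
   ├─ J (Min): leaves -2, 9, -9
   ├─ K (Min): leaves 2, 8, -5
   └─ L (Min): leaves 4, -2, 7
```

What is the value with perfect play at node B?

0

C: min(-8, 1, -3) = -8
D: min(6, 2, 0) = 0
B: max(-8, 0, -7) = 0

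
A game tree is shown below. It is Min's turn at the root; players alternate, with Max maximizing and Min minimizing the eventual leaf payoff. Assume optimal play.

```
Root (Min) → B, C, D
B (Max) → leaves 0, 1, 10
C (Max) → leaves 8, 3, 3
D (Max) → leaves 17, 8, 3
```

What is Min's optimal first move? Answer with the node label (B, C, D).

C

B (Max): max(0, 1, 10) = 10
C (Max): max(8, 3, 3) = 8
D (Max): max(17, 8, 3) = 17
Root (Min): min(10, 8, 17) = 8
Min picks the child with the lowest value: C (value 8).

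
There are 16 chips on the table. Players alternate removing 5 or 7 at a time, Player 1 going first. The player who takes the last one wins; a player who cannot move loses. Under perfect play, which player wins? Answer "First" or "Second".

Second

W/L table (W = player to move can force a win):
i:   0  1  2  3  4  5  6  7  8  9 10 11 12 13 14 15 16
     L  L  L  L  L  W  W  W  W  W  W  W  L  L  L  L  L
Position 16 is L, so the second player wins.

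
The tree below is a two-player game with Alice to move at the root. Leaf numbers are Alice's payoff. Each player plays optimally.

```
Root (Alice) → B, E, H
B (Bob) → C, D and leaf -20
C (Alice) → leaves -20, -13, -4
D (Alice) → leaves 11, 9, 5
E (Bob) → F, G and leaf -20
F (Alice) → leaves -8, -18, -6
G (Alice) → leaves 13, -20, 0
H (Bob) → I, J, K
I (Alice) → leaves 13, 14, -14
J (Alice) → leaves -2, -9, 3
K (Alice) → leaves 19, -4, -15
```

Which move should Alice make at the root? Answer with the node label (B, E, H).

H

C (Alice): max(-20, -13, -4) = -4
D (Alice): max(11, 9, 5) = 11
B (Bob): min(-4, 11, -20) = -20
F (Alice): max(-8, -18, -6) = -6
G (Alice): max(13, -20, 0) = 13
E (Bob): min(-6, 13, -20) = -20
I (Alice): max(13, 14, -14) = 14
J (Alice): max(-2, -9, 3) = 3
K (Alice): max(19, -4, -15) = 19
H (Bob): min(14, 3, 19) = 3
Root (Alice): max(-20, -20, 3) = 3
Alice picks the child with the highest value: H (value 3).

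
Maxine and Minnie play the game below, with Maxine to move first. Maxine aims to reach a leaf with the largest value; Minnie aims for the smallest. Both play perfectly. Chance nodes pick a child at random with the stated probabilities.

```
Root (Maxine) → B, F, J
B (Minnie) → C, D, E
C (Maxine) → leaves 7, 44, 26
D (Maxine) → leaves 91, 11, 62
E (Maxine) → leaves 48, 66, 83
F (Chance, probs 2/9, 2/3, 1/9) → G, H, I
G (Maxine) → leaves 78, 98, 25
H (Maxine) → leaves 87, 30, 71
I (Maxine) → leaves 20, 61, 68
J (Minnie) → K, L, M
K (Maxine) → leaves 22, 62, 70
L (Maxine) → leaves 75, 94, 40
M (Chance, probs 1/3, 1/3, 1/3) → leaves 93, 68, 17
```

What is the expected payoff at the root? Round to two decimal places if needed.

87.33

C (Maxine): max(7, 44, 26) = 44
D (Maxine): max(91, 11, 62) = 91
E (Maxine): max(48, 66, 83) = 83
B (Minnie): min(44, 91, 83) = 44
G (Maxine): max(78, 98, 25) = 98
H (Maxine): max(87, 30, 71) = 87
I (Maxine): max(20, 61, 68) = 68
F (Chance): 2/9·98 + 2/3·87 + 1/9·68 = 87.33
K (Maxine): max(22, 62, 70) = 70
L (Maxine): max(75, 94, 40) = 94
M (Chance): 1/3·93 + 1/3·68 + 1/3·17 = 59.33
J (Minnie): min(70, 94, 59.33) = 59.33
Root (Maxine): max(44, 87.33, 59.33) = 87.33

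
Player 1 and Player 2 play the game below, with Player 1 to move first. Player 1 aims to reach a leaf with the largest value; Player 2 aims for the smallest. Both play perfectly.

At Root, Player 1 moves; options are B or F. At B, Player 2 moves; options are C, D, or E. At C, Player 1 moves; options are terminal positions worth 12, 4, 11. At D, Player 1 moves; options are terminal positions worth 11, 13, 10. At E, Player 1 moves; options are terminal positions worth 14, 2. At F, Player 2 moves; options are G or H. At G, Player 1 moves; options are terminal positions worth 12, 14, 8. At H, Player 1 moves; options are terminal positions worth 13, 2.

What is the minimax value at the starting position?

13

C (Player 1): max(12, 4, 11) = 12
D (Player 1): max(11, 13, 10) = 13
E (Player 1): max(14, 2) = 14
B (Player 2): min(12, 13, 14) = 12
G (Player 1): max(12, 14, 8) = 14
H (Player 1): max(13, 2) = 13
F (Player 2): min(14, 13) = 13
Root (Player 1): max(12, 13) = 13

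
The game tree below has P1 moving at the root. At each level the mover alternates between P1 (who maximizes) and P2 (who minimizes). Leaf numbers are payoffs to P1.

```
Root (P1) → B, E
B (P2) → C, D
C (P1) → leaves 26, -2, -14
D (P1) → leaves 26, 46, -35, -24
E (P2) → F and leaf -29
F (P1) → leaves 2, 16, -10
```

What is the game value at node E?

F: max(2, 16, -10) = 16
E: min(16, -29) = -29

-29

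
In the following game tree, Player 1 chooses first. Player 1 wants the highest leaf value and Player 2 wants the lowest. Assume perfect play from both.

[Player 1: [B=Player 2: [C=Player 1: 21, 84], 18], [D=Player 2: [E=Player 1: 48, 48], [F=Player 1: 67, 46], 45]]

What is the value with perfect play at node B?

18

C: max(21, 84) = 84
B: min(84, 18) = 18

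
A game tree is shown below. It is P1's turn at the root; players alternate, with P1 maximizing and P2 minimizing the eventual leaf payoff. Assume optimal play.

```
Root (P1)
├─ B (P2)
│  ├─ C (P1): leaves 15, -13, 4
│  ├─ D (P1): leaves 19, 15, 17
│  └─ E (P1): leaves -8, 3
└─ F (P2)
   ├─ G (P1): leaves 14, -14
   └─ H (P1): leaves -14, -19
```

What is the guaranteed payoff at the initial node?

3

C (P1): max(15, -13, 4) = 15
D (P1): max(19, 15, 17) = 19
E (P1): max(-8, 3) = 3
B (P2): min(15, 19, 3) = 3
G (P1): max(14, -14) = 14
H (P1): max(-14, -19) = -14
F (P2): min(14, -14) = -14
Root (P1): max(3, -14) = 3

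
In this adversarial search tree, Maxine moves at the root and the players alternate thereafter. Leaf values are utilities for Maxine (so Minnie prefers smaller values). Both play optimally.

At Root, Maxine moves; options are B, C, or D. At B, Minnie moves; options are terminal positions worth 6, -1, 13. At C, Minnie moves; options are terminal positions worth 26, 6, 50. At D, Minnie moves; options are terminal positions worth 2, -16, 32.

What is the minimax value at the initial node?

B (Minnie): min(6, -1, 13) = -1
C (Minnie): min(26, 6, 50) = 6
D (Minnie): min(2, -16, 32) = -16
Root (Maxine): max(-1, 6, -16) = 6

6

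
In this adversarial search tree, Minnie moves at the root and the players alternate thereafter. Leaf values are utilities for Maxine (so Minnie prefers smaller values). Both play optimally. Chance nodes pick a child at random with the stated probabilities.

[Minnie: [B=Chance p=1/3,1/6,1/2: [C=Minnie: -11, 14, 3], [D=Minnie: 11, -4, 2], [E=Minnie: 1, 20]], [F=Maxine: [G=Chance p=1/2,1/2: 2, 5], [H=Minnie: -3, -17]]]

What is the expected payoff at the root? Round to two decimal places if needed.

-3.83

C (Minnie): min(-11, 14, 3) = -11
D (Minnie): min(11, -4, 2) = -4
E (Minnie): min(1, 20) = 1
B (Chance): 1/3·-11 + 1/6·-4 + 1/2·1 = -3.83
G (Chance): 1/2·2 + 1/2·5 = 3.5
H (Minnie): min(-3, -17) = -17
F (Maxine): max(3.5, -17) = 3.5
Root (Minnie): min(-3.83, 3.5) = -3.83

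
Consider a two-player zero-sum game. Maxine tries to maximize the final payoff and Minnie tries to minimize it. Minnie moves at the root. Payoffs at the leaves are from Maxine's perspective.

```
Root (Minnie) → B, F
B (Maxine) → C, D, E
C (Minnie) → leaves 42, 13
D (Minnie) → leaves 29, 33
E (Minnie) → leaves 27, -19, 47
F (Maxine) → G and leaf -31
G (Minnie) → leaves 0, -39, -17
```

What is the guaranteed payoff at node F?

G: min(0, -39, -17) = -39
F: max(-39, -31) = -31

-31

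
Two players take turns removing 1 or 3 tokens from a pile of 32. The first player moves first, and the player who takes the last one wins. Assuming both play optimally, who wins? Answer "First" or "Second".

Second

Compute winning (W) and losing (L) positions by backward induction:
i:   0  1  2  3  4  5  6  7  8  9 10 11 12 13 14 15 16 17 18 19 20 21 22 23 24 25 26 27 28 29 30 31 32
     L  W  L  W  L  W  L  W  L  W  L  W  L  W  L  W  L  W  L  W  L  W  L  W  L  W  L  W  L  W  L  W  L
Position 32 is L, so the second player wins.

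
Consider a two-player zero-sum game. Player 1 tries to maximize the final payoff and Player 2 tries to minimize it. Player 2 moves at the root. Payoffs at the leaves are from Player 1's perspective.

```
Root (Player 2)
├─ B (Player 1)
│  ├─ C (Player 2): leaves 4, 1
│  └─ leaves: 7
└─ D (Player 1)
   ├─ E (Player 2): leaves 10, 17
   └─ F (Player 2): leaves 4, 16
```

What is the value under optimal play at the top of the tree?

7

C (Player 2): min(4, 1) = 1
B (Player 1): max(1, 7) = 7
E (Player 2): min(10, 17) = 10
F (Player 2): min(4, 16) = 4
D (Player 1): max(10, 4) = 10
Root (Player 2): min(7, 10) = 7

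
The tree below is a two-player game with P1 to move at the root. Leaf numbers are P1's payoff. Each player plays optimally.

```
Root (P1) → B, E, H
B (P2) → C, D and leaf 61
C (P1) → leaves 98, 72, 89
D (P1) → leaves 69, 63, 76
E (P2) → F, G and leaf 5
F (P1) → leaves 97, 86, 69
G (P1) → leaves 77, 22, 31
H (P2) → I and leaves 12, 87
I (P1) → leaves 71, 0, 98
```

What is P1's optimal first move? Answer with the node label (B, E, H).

C (P1): max(98, 72, 89) = 98
D (P1): max(69, 63, 76) = 76
B (P2): min(98, 76, 61) = 61
F (P1): max(97, 86, 69) = 97
G (P1): max(77, 22, 31) = 77
E (P2): min(97, 77, 5) = 5
I (P1): max(71, 0, 98) = 98
H (P2): min(98, 12, 87) = 12
Root (P1): max(61, 5, 12) = 61
P1 picks the child with the highest value: B (value 61).

B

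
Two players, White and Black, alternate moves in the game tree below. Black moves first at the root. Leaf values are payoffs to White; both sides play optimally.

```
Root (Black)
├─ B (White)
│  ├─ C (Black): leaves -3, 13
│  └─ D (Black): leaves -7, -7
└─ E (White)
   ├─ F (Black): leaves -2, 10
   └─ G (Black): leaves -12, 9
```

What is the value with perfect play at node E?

F: min(-2, 10) = -2
G: min(-12, 9) = -12
E: max(-2, -12) = -2

-2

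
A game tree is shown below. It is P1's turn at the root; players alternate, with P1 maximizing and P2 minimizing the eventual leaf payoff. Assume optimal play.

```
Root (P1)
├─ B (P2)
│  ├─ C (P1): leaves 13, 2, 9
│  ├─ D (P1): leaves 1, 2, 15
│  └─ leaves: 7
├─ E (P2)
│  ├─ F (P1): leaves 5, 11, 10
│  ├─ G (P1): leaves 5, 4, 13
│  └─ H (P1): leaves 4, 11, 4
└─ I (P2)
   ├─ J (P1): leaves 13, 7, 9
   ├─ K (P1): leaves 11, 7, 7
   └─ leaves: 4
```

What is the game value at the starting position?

11

C (P1): max(13, 2, 9) = 13
D (P1): max(1, 2, 15) = 15
B (P2): min(13, 15, 7) = 7
F (P1): max(5, 11, 10) = 11
G (P1): max(5, 4, 13) = 13
H (P1): max(4, 11, 4) = 11
E (P2): min(11, 13, 11) = 11
J (P1): max(13, 7, 9) = 13
K (P1): max(11, 7, 7) = 11
I (P2): min(13, 11, 4) = 4
Root (P1): max(7, 11, 4) = 11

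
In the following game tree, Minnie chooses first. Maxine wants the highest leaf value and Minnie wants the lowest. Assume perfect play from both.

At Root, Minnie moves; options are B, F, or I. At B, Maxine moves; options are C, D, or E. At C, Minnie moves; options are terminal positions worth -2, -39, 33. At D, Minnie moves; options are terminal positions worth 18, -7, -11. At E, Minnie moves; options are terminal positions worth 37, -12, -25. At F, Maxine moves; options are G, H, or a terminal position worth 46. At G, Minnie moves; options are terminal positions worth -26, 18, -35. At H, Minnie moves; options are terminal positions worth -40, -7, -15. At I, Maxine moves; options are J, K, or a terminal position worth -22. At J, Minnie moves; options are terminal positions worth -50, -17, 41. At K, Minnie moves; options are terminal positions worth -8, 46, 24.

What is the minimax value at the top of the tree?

C (Minnie): min(-2, -39, 33) = -39
D (Minnie): min(18, -7, -11) = -11
E (Minnie): min(37, -12, -25) = -25
B (Maxine): max(-39, -11, -25) = -11
G (Minnie): min(-26, 18, -35) = -35
H (Minnie): min(-40, -7, -15) = -40
F (Maxine): max(-35, -40, 46) = 46
J (Minnie): min(-50, -17, 41) = -50
K (Minnie): min(-8, 46, 24) = -8
I (Maxine): max(-50, -8, -22) = -8
Root (Minnie): min(-11, 46, -8) = -11

-11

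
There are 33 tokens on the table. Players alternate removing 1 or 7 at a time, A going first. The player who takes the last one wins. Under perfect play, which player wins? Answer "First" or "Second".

W/L table (W = player to move can force a win):
i:   0  1  2  3  4  5  6  7  8  9 10 11 12 13 14 15 16 17 18 19 20 21 22 23 24 25 26 27 28 29 30 31 32 33
     L  W  L  W  L  W  L  W  L  W  L  W  L  W  L  W  L  W  L  W  L  W  L  W  L  W  L  W  L  W  L  W  L  W
Position 33 is W, so the first player wins.

First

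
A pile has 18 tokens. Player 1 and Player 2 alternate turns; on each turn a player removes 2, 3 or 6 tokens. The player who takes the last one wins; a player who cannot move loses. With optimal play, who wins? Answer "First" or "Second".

Second

i:   0  1  2  3  4  5  6  7  8  9 10 11 12 13 14 15 16 17 18
     L  L  W  W  W  L  W  W  W  L  L  W  W  W  L  W  W  W  L
Position 18 is L, so the second player wins.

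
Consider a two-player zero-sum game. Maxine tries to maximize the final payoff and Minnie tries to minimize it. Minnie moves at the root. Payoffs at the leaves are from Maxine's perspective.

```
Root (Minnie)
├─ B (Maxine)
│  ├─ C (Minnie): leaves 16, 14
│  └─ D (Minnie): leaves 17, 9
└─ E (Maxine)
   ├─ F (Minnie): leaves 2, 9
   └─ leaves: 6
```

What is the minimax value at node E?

F: min(2, 9) = 2
E: max(2, 6) = 6

6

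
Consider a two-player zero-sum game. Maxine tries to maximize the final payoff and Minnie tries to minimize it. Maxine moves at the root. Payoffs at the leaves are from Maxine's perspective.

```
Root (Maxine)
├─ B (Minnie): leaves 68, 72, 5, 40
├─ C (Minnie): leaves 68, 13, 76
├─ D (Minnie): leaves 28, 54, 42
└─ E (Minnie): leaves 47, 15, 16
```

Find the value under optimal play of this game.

B (Minnie): min(68, 72, 5, 40) = 5
C (Minnie): min(68, 13, 76) = 13
D (Minnie): min(28, 54, 42) = 28
E (Minnie): min(47, 15, 16) = 15
Root (Maxine): max(5, 13, 28, 15) = 28

28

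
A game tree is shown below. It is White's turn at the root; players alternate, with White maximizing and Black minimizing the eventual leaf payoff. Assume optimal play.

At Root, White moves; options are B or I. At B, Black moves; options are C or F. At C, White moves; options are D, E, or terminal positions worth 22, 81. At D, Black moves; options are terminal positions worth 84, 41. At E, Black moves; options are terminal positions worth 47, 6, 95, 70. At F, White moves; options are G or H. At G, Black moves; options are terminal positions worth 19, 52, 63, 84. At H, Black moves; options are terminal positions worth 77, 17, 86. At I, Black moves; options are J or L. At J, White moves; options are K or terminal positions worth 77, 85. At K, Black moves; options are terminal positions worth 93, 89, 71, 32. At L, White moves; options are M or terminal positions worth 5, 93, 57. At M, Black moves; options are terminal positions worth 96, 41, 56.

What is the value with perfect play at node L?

M: min(96, 41, 56) = 41
L: max(41, 5, 93, 57) = 93

93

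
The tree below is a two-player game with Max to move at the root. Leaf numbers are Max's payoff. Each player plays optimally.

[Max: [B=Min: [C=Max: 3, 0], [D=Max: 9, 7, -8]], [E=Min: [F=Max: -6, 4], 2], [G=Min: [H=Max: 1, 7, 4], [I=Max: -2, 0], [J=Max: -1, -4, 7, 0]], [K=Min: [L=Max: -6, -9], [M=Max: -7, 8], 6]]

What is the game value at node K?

-6

L: max(-6, -9) = -6
M: max(-7, 8) = 8
K: min(-6, 8, 6) = -6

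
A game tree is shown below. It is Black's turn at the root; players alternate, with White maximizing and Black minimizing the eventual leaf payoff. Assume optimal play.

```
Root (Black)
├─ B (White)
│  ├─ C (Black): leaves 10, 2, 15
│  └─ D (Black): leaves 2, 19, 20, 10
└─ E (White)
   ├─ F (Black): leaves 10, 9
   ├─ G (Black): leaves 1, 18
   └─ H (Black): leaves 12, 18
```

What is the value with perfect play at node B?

2

C: min(10, 2, 15) = 2
D: min(2, 19, 20, 10) = 2
B: max(2, 2) = 2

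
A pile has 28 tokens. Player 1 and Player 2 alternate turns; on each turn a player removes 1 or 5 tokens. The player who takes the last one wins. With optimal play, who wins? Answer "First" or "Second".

Mark each pile size as W (mover wins) or L (mover loses):
i:   0  1  2  3  4  5  6  7  8  9 10 11 12 13 14 15 16 17 18 19 20 21 22 23 24 25 26 27 28
     L  W  L  W  L  W  L  W  L  W  L  W  L  W  L  W  L  W  L  W  L  W  L  W  L  W  L  W  L
Position 28 is L, so the second player wins.

Second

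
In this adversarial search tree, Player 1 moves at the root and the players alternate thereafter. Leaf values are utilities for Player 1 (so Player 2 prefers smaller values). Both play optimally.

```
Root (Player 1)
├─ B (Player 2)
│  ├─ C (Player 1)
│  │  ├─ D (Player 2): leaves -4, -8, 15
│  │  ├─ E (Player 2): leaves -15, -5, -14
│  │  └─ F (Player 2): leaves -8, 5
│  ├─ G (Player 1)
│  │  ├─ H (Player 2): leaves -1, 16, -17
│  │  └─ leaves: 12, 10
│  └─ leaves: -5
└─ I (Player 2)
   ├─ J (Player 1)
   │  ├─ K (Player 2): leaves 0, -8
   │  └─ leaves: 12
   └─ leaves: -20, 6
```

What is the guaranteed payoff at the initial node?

-8

D (Player 2): min(-4, -8, 15) = -8
E (Player 2): min(-15, -5, -14) = -15
F (Player 2): min(-8, 5) = -8
C (Player 1): max(-8, -15, -8) = -8
H (Player 2): min(-1, 16, -17) = -17
G (Player 1): max(-17, 12, 10) = 12
B (Player 2): min(-8, 12, -5) = -8
K (Player 2): min(0, -8) = -8
J (Player 1): max(-8, 12) = 12
I (Player 2): min(12, -20, 6) = -20
Root (Player 1): max(-8, -20) = -8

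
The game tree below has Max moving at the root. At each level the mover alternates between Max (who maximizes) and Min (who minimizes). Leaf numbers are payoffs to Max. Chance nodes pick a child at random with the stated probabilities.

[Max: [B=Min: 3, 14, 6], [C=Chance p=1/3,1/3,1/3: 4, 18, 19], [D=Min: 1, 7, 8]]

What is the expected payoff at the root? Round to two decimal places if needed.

13.67

B (Min): min(3, 14, 6) = 3
C (Chance): 1/3·4 + 1/3·18 + 1/3·19 = 13.67
D (Min): min(1, 7, 8) = 1
Root (Max): max(3, 13.67, 1) = 13.67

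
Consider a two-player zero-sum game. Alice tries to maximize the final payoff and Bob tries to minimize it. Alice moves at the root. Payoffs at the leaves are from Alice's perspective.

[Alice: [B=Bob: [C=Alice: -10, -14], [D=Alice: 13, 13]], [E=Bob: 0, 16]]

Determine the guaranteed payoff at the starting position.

C (Alice): max(-10, -14) = -10
D (Alice): max(13, 13) = 13
B (Bob): min(-10, 13) = -10
E (Bob): min(0, 16) = 0
Root (Alice): max(-10, 0) = 0

0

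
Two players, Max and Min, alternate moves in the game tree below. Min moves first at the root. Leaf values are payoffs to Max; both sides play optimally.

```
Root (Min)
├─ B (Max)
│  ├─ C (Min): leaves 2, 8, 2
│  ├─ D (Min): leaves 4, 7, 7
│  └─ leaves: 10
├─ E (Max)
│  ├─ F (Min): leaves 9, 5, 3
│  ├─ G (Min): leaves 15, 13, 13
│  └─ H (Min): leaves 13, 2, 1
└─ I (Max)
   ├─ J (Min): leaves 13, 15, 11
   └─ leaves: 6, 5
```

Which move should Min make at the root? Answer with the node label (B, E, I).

C (Min): min(2, 8, 2) = 2
D (Min): min(4, 7, 7) = 4
B (Max): max(2, 4, 10) = 10
F (Min): min(9, 5, 3) = 3
G (Min): min(15, 13, 13) = 13
H (Min): min(13, 2, 1) = 1
E (Max): max(3, 13, 1) = 13
J (Min): min(13, 15, 11) = 11
I (Max): max(11, 6, 5) = 11
Root (Min): min(10, 13, 11) = 10
Min picks the child with the lowest value: B (value 10).

B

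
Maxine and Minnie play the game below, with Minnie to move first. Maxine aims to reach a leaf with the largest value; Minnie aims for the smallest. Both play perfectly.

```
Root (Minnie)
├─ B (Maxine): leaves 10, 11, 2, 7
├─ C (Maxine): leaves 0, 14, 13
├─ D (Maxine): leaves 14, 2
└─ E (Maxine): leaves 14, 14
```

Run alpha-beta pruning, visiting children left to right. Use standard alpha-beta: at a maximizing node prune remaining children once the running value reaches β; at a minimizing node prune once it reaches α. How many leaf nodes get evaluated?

B [α=-∞,β=+∞]: v=11
C [α=-∞,β=11]: v=14 after child 2 ≥ β → β-cutoff, skip 1
D [α=-∞,β=11]: v=14 after child 1 ≥ β → β-cutoff, skip 1
E [α=-∞,β=11]: v=14 after child 1 ≥ β → β-cutoff, skip 1
Root [α=-∞,β=+∞]: v=11
Leaves evaluated: 8 of 11.

8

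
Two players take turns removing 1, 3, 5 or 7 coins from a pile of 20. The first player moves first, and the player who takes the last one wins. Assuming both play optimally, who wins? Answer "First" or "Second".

Mark each pile size as W (mover wins) or L (mover loses):
i:   0  1  2  3  4  5  6  7  8  9 10 11 12 13 14 15 16 17 18 19 20
     L  W  L  W  L  W  L  W  L  W  L  W  L  W  L  W  L  W  L  W  L
Position 20 is L, so the second player wins.

Second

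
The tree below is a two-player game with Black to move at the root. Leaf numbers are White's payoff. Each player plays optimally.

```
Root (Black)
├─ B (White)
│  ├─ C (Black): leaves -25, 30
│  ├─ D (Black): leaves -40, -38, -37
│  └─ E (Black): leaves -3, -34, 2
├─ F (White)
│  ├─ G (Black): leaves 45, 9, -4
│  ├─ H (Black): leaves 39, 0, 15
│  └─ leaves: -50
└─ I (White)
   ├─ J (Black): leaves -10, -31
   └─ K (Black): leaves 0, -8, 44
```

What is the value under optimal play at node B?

-25

C: min(-25, 30) = -25
D: min(-40, -38, -37) = -40
E: min(-3, -34, 2) = -34
B: max(-25, -40, -34) = -25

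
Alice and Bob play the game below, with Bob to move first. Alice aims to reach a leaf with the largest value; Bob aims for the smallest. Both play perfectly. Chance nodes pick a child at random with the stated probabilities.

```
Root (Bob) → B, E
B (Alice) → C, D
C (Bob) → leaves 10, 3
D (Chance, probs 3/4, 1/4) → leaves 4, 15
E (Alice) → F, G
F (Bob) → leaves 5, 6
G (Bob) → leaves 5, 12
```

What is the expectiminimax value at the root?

C (Bob): min(10, 3) = 3
D (Chance): 3/4·4 + 1/4·15 = 6.75
B (Alice): max(3, 6.75) = 6.75
F (Bob): min(5, 6) = 5
G (Bob): min(5, 12) = 5
E (Alice): max(5, 5) = 5
Root (Bob): min(6.75, 5) = 5

5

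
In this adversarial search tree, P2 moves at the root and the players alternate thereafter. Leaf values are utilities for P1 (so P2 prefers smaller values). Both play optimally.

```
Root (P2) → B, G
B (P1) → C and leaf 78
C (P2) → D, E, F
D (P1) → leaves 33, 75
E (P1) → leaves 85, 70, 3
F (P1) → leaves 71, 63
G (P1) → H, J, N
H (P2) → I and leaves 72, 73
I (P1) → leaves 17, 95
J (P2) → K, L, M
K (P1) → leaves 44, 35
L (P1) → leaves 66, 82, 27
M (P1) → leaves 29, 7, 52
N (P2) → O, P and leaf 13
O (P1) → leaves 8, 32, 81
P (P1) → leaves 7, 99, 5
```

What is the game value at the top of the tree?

72

D (P1): max(33, 75) = 75
E (P1): max(85, 70, 3) = 85
F (P1): max(71, 63) = 71
C (P2): min(75, 85, 71) = 71
B (P1): max(71, 78) = 78
I (P1): max(17, 95) = 95
H (P2): min(95, 72, 73) = 72
K (P1): max(44, 35) = 44
L (P1): max(66, 82, 27) = 82
M (P1): max(29, 7, 52) = 52
J (P2): min(44, 82, 52) = 44
O (P1): max(8, 32, 81) = 81
P (P1): max(7, 99, 5) = 99
N (P2): min(81, 99, 13) = 13
G (P1): max(72, 44, 13) = 72
Root (P2): min(78, 72) = 72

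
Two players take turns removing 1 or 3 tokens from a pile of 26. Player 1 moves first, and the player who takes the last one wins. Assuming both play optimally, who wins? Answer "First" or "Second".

i:   0  1  2  3  4  5  6  7  8  9 10 11 12 13 14 15 16 17 18 19 20 21 22 23 24 25 26
     L  W  L  W  L  W  L  W  L  W  L  W  L  W  L  W  L  W  L  W  L  W  L  W  L  W  L
Position 26 is L, so the second player wins.

Second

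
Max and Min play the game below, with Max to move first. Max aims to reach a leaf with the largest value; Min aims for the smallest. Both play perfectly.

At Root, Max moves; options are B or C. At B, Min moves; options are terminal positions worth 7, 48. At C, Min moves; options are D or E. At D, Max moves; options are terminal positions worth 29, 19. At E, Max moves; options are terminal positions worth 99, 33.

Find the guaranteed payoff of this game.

29

B (Min): min(7, 48) = 7
D (Max): max(29, 19) = 29
E (Max): max(99, 33) = 99
C (Min): min(29, 99) = 29
Root (Max): max(7, 29) = 29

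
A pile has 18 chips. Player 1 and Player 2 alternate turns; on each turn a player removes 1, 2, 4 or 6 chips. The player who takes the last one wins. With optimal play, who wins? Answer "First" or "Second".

Compute winning (W) and losing (L) positions by backward induction:
i:   0  1  2  3  4  5  6  7  8  9 10 11 12 13 14 15 16 17 18
     L  W  W  L  W  W  W  W  L  W  W  L  W  W  W  W  L  W  W
Position 18 is W, so the first player wins.

First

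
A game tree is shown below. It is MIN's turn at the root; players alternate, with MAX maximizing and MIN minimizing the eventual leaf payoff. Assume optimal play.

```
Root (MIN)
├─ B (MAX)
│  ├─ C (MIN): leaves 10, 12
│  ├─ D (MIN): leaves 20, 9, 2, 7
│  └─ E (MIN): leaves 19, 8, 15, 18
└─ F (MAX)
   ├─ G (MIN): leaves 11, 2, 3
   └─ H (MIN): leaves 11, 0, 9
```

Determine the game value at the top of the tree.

2

C (MIN): min(10, 12) = 10
D (MIN): min(20, 9, 2, 7) = 2
E (MIN): min(19, 8, 15, 18) = 8
B (MAX): max(10, 2, 8) = 10
G (MIN): min(11, 2, 3) = 2
H (MIN): min(11, 0, 9) = 0
F (MAX): max(2, 0) = 2
Root (MIN): min(10, 2) = 2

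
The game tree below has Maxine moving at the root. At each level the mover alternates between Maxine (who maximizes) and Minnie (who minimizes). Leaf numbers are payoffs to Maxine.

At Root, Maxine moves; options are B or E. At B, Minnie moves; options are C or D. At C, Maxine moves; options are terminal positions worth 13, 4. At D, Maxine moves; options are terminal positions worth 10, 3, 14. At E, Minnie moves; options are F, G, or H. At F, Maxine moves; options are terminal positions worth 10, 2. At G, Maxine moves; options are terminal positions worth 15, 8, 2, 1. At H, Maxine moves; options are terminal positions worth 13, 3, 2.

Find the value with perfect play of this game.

13

C (Maxine): max(13, 4) = 13
D (Maxine): max(10, 3, 14) = 14
B (Minnie): min(13, 14) = 13
F (Maxine): max(10, 2) = 10
G (Maxine): max(15, 8, 2, 1) = 15
H (Maxine): max(13, 3, 2) = 13
E (Minnie): min(10, 15, 13) = 10
Root (Maxine): max(13, 10) = 13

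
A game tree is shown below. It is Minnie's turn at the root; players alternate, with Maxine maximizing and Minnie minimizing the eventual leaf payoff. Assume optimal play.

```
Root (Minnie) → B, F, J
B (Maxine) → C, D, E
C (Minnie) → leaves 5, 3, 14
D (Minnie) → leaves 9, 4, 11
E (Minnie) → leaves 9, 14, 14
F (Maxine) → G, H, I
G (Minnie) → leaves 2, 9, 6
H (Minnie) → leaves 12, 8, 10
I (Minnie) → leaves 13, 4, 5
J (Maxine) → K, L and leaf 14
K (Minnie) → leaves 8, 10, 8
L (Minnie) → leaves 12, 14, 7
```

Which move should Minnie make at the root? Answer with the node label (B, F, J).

C (Minnie): min(5, 3, 14) = 3
D (Minnie): min(9, 4, 11) = 4
E (Minnie): min(9, 14, 14) = 9
B (Maxine): max(3, 4, 9) = 9
G (Minnie): min(2, 9, 6) = 2
H (Minnie): min(12, 8, 10) = 8
I (Minnie): min(13, 4, 5) = 4
F (Maxine): max(2, 8, 4) = 8
K (Minnie): min(8, 10, 8) = 8
L (Minnie): min(12, 14, 7) = 7
J (Maxine): max(8, 7, 14) = 14
Root (Minnie): min(9, 8, 14) = 8
Minnie picks the child with the lowest value: F (value 8).

F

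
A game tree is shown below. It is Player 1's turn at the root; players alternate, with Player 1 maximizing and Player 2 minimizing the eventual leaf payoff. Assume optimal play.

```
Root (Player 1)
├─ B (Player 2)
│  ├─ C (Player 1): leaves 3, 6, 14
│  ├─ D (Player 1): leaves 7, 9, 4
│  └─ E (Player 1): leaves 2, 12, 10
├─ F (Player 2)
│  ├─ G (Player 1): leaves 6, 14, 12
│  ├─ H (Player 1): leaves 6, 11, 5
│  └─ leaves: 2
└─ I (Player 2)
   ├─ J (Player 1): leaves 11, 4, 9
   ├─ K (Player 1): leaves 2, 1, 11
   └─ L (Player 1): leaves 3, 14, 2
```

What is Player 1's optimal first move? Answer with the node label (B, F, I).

C (Player 1): max(3, 6, 14) = 14
D (Player 1): max(7, 9, 4) = 9
E (Player 1): max(2, 12, 10) = 12
B (Player 2): min(14, 9, 12) = 9
G (Player 1): max(6, 14, 12) = 14
H (Player 1): max(6, 11, 5) = 11
F (Player 2): min(14, 11, 2) = 2
J (Player 1): max(11, 4, 9) = 11
K (Player 1): max(2, 1, 11) = 11
L (Player 1): max(3, 14, 2) = 14
I (Player 2): min(11, 11, 14) = 11
Root (Player 1): max(9, 2, 11) = 11
Player 1 picks the child with the highest value: I (value 11).

I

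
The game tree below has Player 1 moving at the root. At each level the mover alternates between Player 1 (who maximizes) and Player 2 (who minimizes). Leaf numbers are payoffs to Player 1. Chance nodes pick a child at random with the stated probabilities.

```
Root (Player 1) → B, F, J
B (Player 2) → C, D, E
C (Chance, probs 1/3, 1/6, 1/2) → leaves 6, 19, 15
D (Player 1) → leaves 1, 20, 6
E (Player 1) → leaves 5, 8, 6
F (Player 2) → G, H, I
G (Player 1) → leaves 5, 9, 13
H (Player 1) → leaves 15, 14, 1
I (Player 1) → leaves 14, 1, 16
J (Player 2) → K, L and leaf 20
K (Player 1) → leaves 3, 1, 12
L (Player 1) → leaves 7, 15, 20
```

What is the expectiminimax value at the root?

13

C (Chance): 1/3·6 + 1/6·19 + 1/2·15 = 12.67
D (Player 1): max(1, 20, 6) = 20
E (Player 1): max(5, 8, 6) = 8
B (Player 2): min(12.67, 20, 8) = 8
G (Player 1): max(5, 9, 13) = 13
H (Player 1): max(15, 14, 1) = 15
I (Player 1): max(14, 1, 16) = 16
F (Player 2): min(13, 15, 16) = 13
K (Player 1): max(3, 1, 12) = 12
L (Player 1): max(7, 15, 20) = 20
J (Player 2): min(12, 20, 20) = 12
Root (Player 1): max(8, 13, 12) = 13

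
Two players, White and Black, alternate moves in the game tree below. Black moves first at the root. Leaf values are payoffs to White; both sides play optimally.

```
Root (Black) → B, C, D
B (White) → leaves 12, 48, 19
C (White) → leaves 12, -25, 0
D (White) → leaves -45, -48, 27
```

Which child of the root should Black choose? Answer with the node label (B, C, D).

B (White): max(12, 48, 19) = 48
C (White): max(12, -25, 0) = 12
D (White): max(-45, -48, 27) = 27
Root (Black): min(48, 12, 27) = 12
Black picks the child with the lowest value: C (value 12).

C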